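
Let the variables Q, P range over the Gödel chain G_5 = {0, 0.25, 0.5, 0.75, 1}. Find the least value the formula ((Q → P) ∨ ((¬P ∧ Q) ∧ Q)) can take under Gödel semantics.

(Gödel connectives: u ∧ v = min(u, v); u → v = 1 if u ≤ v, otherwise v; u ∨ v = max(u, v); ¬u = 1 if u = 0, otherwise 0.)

The minimum is attained at Q = 0.25, P = 0:
  (Q → P): 0.25 > 0, so result = 0
  ¬P: Gödel ¬ of 0 = 1 (operand is 0)
  (¬P ∧ Q) = min(1, 0.25) = 0.25
  ((¬P ∧ Q) ∧ Q) = min(0.25, 0.25) = 0.25
  ((Q → P) ∨ ((¬P ∧ Q) ∧ Q)) = max(0, 0.25) = 0.25
Checking all 25 assignments confirms none give a value below 0.25.

0.25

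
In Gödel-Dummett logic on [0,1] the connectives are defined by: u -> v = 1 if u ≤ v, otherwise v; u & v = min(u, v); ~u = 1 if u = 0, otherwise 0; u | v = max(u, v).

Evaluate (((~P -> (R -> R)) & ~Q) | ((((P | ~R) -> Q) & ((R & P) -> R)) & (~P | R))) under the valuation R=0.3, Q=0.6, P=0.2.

0.30

~P: Gödel ¬ of 0.2 = 0 (operand ≠ 0)
(R -> R): 0.3 ≤ 0.3, so result = 1
(~P -> (R -> R)): 0 ≤ 1, so result = 1
~Q: Gödel ¬ of 0.6 = 0 (operand ≠ 0)
((~P -> (R -> R)) & ~Q) = min(1, 0) = 0
~R: Gödel ¬ of 0.3 = 0 (operand ≠ 0)
(P | ~R) = max(0.2, 0) = 0.2
((P | ~R) -> Q): 0.2 ≤ 0.6, so result = 1
(R & P) = min(0.3, 0.2) = 0.2
((R & P) -> R): 0.2 ≤ 0.3, so result = 1
(((P | ~R) -> Q) & ((R & P) -> R)) = min(1, 1) = 1
~P: Gödel ¬ of 0.2 = 0 (operand ≠ 0)
(~P | R) = max(0, 0.3) = 0.3
((((P | ~R) -> Q) & ((R & P) -> R)) & (~P | R)) = min(1, 0.3) = 0.3
(((~P -> (R -> R)) & ~Q) | ((((P | ~R) -> Q) & ((R & P) -> R)) & (~P | R))) = max(0, 0.3) = 0.3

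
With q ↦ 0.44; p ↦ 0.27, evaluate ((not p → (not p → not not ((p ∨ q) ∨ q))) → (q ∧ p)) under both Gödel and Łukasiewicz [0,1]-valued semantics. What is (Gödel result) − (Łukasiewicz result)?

-0.02

Gödel evaluation:
  not p: Gödel ¬ of 0.27 = 0 (operand ≠ 0)
  not p: Gödel ¬ of 0.27 = 0 (operand ≠ 0)
  (p ∨ q) = max(0.27, 0.44) = 0.44
  ((p ∨ q) ∨ q) = max(0.44, 0.44) = 0.44
  not ((p ∨ q) ∨ q): Gödel ¬ of 0.44 = 0 (operand ≠ 0)
  not not ((p ∨ q) ∨ q): Gödel ¬ of 0 = 1 (operand is 0)
  (not p → not not ((p ∨ q) ∨ q)): 0 ≤ 1, so result = 1
  (not p → (not p → not not ((p ∨ q) ∨ q))): 0 ≤ 1, so result = 1
  (q ∧ p) = min(0.44, 0.27) = 0.27
  ((not p → (not p → not not ((p ∨ q) ∨ q))) → (q ∧ p)): 1 > 0.27, so result = 0.27
  Gödel value = 0.27
Łukasiewicz evaluation:
  not p: Łukasiewicz ¬ gives 1 − 0.27 = 0.73
  not p: Łukasiewicz ¬ gives 1 − 0.27 = 0.73
  (p ∨ q) = max(0.27, 0.44) = 0.44
  ((p ∨ q) ∨ q) = max(0.44, 0.44) = 0.44
  not ((p ∨ q) ∨ q): Łukasiewicz ¬ gives 1 − 0.44 = 0.56
  not not ((p ∨ q) ∨ q): Łukasiewicz ¬ gives 1 − 0.56 = 0.44
  (not p → not not ((p ∨ q) ∨ q)): min(1, 1 − 0.73 + 0.44) = 0.71
  (not p → (not p → not not ((p ∨ q) ∨ q))): min(1, 1 − 0.73 + 0.71) = 0.98
  (q ∧ p) = min(0.44, 0.27) = 0.27
  ((not p → (not p → not not ((p ∨ q) ∨ q))) → (q ∧ p)): min(1, 1 − 0.98 + 0.27) = 0.29
  Łukasiewicz value = 0.29
Difference: 0.27 − 0.29 = -0.02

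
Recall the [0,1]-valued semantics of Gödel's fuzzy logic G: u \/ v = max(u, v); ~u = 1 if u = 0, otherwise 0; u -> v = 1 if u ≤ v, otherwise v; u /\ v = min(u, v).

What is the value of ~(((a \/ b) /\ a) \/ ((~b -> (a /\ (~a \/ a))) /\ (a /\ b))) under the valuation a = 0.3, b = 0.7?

(a \/ b) = max(0.3, 0.7) = 0.7
((a \/ b) /\ a) = min(0.7, 0.3) = 0.3
~b: Gödel ¬ of 0.7 = 0 (operand ≠ 0)
~a: Gödel ¬ of 0.3 = 0 (operand ≠ 0)
(~a \/ a) = max(0, 0.3) = 0.3
(a /\ (~a \/ a)) = min(0.3, 0.3) = 0.3
(~b -> (a /\ (~a \/ a))): 0 ≤ 0.3, so result = 1
(a /\ b) = min(0.3, 0.7) = 0.3
((~b -> (a /\ (~a \/ a))) /\ (a /\ b)) = min(1, 0.3) = 0.3
(((a \/ b) /\ a) \/ ((~b -> (a /\ (~a \/ a))) /\ (a /\ b))) = max(0.3, 0.3) = 0.3
~(((a \/ b) /\ a) \/ ((~b -> (a /\ (~a \/ a))) /\ (a /\ b))): Gödel ¬ of 0.3 = 0 (operand ≠ 0)

0.00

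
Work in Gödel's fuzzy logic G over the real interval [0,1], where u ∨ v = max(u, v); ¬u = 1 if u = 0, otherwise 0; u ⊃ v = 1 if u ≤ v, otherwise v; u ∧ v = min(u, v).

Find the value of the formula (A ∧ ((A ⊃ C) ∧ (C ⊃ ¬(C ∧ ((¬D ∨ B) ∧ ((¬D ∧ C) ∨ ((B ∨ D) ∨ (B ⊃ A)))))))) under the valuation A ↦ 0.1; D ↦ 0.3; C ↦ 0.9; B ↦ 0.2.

0.00

(A ⊃ C): 0.1 ≤ 0.9, so result = 1
¬D: Gödel ¬ of 0.3 = 0 (operand ≠ 0)
(¬D ∨ B) = max(0, 0.2) = 0.2
¬D: Gödel ¬ of 0.3 = 0 (operand ≠ 0)
(¬D ∧ C) = min(0, 0.9) = 0
(B ∨ D) = max(0.2, 0.3) = 0.3
(B ⊃ A): 0.2 > 0.1, so result = 0.1
((B ∨ D) ∨ (B ⊃ A)) = max(0.3, 0.1) = 0.3
((¬D ∧ C) ∨ ((B ∨ D) ∨ (B ⊃ A))) = max(0, 0.3) = 0.3
((¬D ∨ B) ∧ ((¬D ∧ C) ∨ ((B ∨ D) ∨ (B ⊃ A)))) = min(0.2, 0.3) = 0.2
(C ∧ ((¬D ∨ B) ∧ ((¬D ∧ C) ∨ ((B ∨ D) ∨ (B ⊃ A))))) = min(0.9, 0.2) = 0.2
¬(C ∧ ((¬D ∨ B) ∧ ((¬D ∧ C) ∨ ((B ∨ D) ∨ (B ⊃ A))))): Gödel ¬ of 0.2 = 0 (operand ≠ 0)
(C ⊃ ¬(C ∧ ((¬D ∨ B) ∧ ((¬D ∧ C) ∨ ((B ∨ D) ∨ (B ⊃ A)))))): 0.9 > 0, so result = 0
((A ⊃ C) ∧ (C ⊃ ¬(C ∧ ((¬D ∨ B) ∧ ((¬D ∧ C) ∨ ((B ∨ D) ∨ (B ⊃ A))))))) = min(1, 0) = 0
(A ∧ ((A ⊃ C) ∧ (C ⊃ ¬(C ∧ ((¬D ∨ B) ∧ ((¬D ∧ C) ∨ ((B ∨ D) ∨ (B ⊃ A)))))))) = min(0.1, 0) = 0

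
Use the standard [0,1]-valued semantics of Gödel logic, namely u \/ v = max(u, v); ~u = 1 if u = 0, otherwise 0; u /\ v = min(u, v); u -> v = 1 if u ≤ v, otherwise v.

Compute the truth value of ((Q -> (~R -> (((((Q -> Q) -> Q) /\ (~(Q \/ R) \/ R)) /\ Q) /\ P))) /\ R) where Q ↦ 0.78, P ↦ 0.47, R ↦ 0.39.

0.39

~R: Gödel ¬ of 0.39 = 0 (operand ≠ 0)
(Q -> Q): 0.78 ≤ 0.78, so result = 1
((Q -> Q) -> Q): 1 > 0.78, so result = 0.78
(Q \/ R) = max(0.78, 0.39) = 0.78
~(Q \/ R): Gödel ¬ of 0.78 = 0 (operand ≠ 0)
(~(Q \/ R) \/ R) = max(0, 0.39) = 0.39
(((Q -> Q) -> Q) /\ (~(Q \/ R) \/ R)) = min(0.78, 0.39) = 0.39
((((Q -> Q) -> Q) /\ (~(Q \/ R) \/ R)) /\ Q) = min(0.39, 0.78) = 0.39
(((((Q -> Q) -> Q) /\ (~(Q \/ R) \/ R)) /\ Q) /\ P) = min(0.39, 0.47) = 0.39
(~R -> (((((Q -> Q) -> Q) /\ (~(Q \/ R) \/ R)) /\ Q) /\ P)): 0 ≤ 0.39, so result = 1
(Q -> (~R -> (((((Q -> Q) -> Q) /\ (~(Q \/ R) \/ R)) /\ Q) /\ P))): 0.78 ≤ 1, so result = 1
((Q -> (~R -> (((((Q -> Q) -> Q) /\ (~(Q \/ R) \/ R)) /\ Q) /\ P))) /\ R) = min(1, 0.39) = 0.39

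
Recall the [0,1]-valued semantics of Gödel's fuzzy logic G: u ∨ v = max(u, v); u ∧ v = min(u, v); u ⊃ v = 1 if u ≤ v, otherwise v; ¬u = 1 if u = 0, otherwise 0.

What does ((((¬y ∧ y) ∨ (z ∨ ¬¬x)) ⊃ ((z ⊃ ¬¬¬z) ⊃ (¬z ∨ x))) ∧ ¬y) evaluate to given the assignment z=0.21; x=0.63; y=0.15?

0.00

¬y: Gödel ¬ of 0.15 = 0 (operand ≠ 0)
(¬y ∧ y) = min(0, 0.15) = 0
¬x: Gödel ¬ of 0.63 = 0 (operand ≠ 0)
¬¬x: Gödel ¬ of 0 = 1 (operand is 0)
(z ∨ ¬¬x) = max(0.21, 1) = 1
((¬y ∧ y) ∨ (z ∨ ¬¬x)) = max(0, 1) = 1
¬z: Gödel ¬ of 0.21 = 0 (operand ≠ 0)
¬¬z: Gödel ¬ of 0 = 1 (operand is 0)
¬¬¬z: Gödel ¬ of 1 = 0 (operand ≠ 0)
(z ⊃ ¬¬¬z): 0.21 > 0, so result = 0
¬z: Gödel ¬ of 0.21 = 0 (operand ≠ 0)
(¬z ∨ x) = max(0, 0.63) = 0.63
((z ⊃ ¬¬¬z) ⊃ (¬z ∨ x)): 0 ≤ 0.63, so result = 1
(((¬y ∧ y) ∨ (z ∨ ¬¬x)) ⊃ ((z ⊃ ¬¬¬z) ⊃ (¬z ∨ x))): 1 ≤ 1, so result = 1
¬y: Gödel ¬ of 0.15 = 0 (operand ≠ 0)
((((¬y ∧ y) ∨ (z ∨ ¬¬x)) ⊃ ((z ⊃ ¬¬¬z) ⊃ (¬z ∨ x))) ∧ ¬y) = min(1, 0) = 0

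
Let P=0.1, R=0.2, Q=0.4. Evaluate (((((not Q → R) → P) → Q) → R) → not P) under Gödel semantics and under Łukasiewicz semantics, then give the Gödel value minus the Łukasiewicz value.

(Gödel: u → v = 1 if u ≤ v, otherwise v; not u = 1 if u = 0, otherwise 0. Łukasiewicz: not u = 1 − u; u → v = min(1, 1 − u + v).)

-1.00

Gödel evaluation:
  not Q: Gödel ¬ of 0.4 = 0 (operand ≠ 0)
  (not Q → R): 0 ≤ 0.2, so result = 1
  ((not Q → R) → P): 1 > 0.1, so result = 0.1
  (((not Q → R) → P) → Q): 0.1 ≤ 0.4, so result = 1
  ((((not Q → R) → P) → Q) → R): 1 > 0.2, so result = 0.2
  not P: Gödel ¬ of 0.1 = 0 (operand ≠ 0)
  (((((not Q → R) → P) → Q) → R) → not P): 0.2 > 0, so result = 0
  Gödel value = 0
Łukasiewicz evaluation:
  not Q: Łukasiewicz ¬ gives 1 − 0.4 = 0.6
  (not Q → R): min(1, 1 − 0.6 + 0.2) = 0.6
  ((not Q → R) → P): min(1, 1 − 0.6 + 0.1) = 0.5
  (((not Q → R) → P) → Q): min(1, 1 − 0.5 + 0.4) = 0.9
  ((((not Q → R) → P) → Q) → R): min(1, 1 − 0.9 + 0.2) = 0.3
  not P: Łukasiewicz ¬ gives 1 − 0.1 = 0.9
  (((((not Q → R) → P) → Q) → R) → not P): min(1, 1 − 0.3 + 0.9) = 1
  Łukasiewicz value = 1
Difference: 0 − 1 = -1.00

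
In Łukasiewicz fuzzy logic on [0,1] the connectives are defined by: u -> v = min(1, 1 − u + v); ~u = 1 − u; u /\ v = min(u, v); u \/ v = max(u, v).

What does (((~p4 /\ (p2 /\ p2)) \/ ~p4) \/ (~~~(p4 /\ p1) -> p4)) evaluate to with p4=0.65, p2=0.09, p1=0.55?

~p4: Łukasiewicz ¬ gives 1 − 0.65 = 0.35
(p2 /\ p2) = min(0.09, 0.09) = 0.09
(~p4 /\ (p2 /\ p2)) = min(0.35, 0.09) = 0.09
~p4: Łukasiewicz ¬ gives 1 − 0.65 = 0.35
((~p4 /\ (p2 /\ p2)) \/ ~p4) = max(0.09, 0.35) = 0.35
(p4 /\ p1) = min(0.65, 0.55) = 0.55
~(p4 /\ p1): Łukasiewicz ¬ gives 1 − 0.55 = 0.45
~~(p4 /\ p1): Łukasiewicz ¬ gives 1 − 0.45 = 0.55
~~~(p4 /\ p1): Łukasiewicz ¬ gives 1 − 0.55 = 0.45
(~~~(p4 /\ p1) -> p4): min(1, 1 − 0.45 + 0.65) = 1
(((~p4 /\ (p2 /\ p2)) \/ ~p4) \/ (~~~(p4 /\ p1) -> p4)) = max(0.35, 1) = 1

1.00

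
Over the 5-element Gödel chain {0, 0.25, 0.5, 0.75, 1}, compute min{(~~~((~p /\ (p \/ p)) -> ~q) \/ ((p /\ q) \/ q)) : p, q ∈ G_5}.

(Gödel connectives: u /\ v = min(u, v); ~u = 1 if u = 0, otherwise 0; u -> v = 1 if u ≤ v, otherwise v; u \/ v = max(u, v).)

0.00

The minimum is attained at p = 0, q = 0:
  ~p: Gödel ¬ of 0 = 1 (operand is 0)
  (p \/ p) = max(0, 0) = 0
  (~p /\ (p \/ p)) = min(1, 0) = 0
  ~q: Gödel ¬ of 0 = 1 (operand is 0)
  ((~p /\ (p \/ p)) -> ~q): 0 ≤ 1, so result = 1
  ~((~p /\ (p \/ p)) -> ~q): Gödel ¬ of 1 = 0 (operand ≠ 0)
  ~~((~p /\ (p \/ p)) -> ~q): Gödel ¬ of 0 = 1 (operand is 0)
  ~~~((~p /\ (p \/ p)) -> ~q): Gödel ¬ of 1 = 0 (operand ≠ 0)
  (p /\ q) = min(0, 0) = 0
  ((p /\ q) \/ q) = max(0, 0) = 0
  (~~~((~p /\ (p \/ p)) -> ~q) \/ ((p /\ q) \/ q)) = max(0, 0) = 0
Checking all 25 assignments confirms none give a value below 0.00.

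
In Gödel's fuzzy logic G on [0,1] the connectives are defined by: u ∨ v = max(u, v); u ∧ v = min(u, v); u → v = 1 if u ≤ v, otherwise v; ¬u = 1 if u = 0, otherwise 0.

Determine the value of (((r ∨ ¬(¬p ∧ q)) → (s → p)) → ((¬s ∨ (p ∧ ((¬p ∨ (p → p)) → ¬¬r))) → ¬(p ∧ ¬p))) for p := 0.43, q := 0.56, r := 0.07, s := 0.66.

1.00

¬p: Gödel ¬ of 0.43 = 0 (operand ≠ 0)
(¬p ∧ q) = min(0, 0.56) = 0
¬(¬p ∧ q): Gödel ¬ of 0 = 1 (operand is 0)
(r ∨ ¬(¬p ∧ q)) = max(0.07, 1) = 1
(s → p): 0.66 > 0.43, so result = 0.43
((r ∨ ¬(¬p ∧ q)) → (s → p)): 1 > 0.43, so result = 0.43
¬s: Gödel ¬ of 0.66 = 0 (operand ≠ 0)
¬p: Gödel ¬ of 0.43 = 0 (operand ≠ 0)
(p → p): 0.43 ≤ 0.43, so result = 1
(¬p ∨ (p → p)) = max(0, 1) = 1
¬r: Gödel ¬ of 0.07 = 0 (operand ≠ 0)
¬¬r: Gödel ¬ of 0 = 1 (operand is 0)
((¬p ∨ (p → p)) → ¬¬r): 1 ≤ 1, so result = 1
(p ∧ ((¬p ∨ (p → p)) → ¬¬r)) = min(0.43, 1) = 0.43
(¬s ∨ (p ∧ ((¬p ∨ (p → p)) → ¬¬r))) = max(0, 0.43) = 0.43
¬p: Gödel ¬ of 0.43 = 0 (operand ≠ 0)
(p ∧ ¬p) = min(0.43, 0) = 0
¬(p ∧ ¬p): Gödel ¬ of 0 = 1 (operand is 0)
((¬s ∨ (p ∧ ((¬p ∨ (p → p)) → ¬¬r))) → ¬(p ∧ ¬p)): 0.43 ≤ 1, so result = 1
(((r ∨ ¬(¬p ∧ q)) → (s → p)) → ((¬s ∨ (p ∧ ((¬p ∨ (p → p)) → ¬¬r))) → ¬(p ∧ ¬p))): 0.43 ≤ 1, so result = 1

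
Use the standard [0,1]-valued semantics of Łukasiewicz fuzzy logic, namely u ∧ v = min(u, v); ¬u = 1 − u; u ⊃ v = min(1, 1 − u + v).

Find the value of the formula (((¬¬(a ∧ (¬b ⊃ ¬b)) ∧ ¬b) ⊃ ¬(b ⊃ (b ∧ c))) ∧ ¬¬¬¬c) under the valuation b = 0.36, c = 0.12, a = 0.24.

0.12

¬b: Łukasiewicz ¬ gives 1 − 0.36 = 0.64
¬b: Łukasiewicz ¬ gives 1 − 0.36 = 0.64
(¬b ⊃ ¬b): min(1, 1 − 0.64 + 0.64) = 1
(a ∧ (¬b ⊃ ¬b)) = min(0.24, 1) = 0.24
¬(a ∧ (¬b ⊃ ¬b)): Łukasiewicz ¬ gives 1 − 0.24 = 0.76
¬¬(a ∧ (¬b ⊃ ¬b)): Łukasiewicz ¬ gives 1 − 0.76 = 0.24
¬b: Łukasiewicz ¬ gives 1 − 0.36 = 0.64
(¬¬(a ∧ (¬b ⊃ ¬b)) ∧ ¬b) = min(0.24, 0.64) = 0.24
(b ∧ c) = min(0.36, 0.12) = 0.12
(b ⊃ (b ∧ c)): min(1, 1 − 0.36 + 0.12) = 0.76
¬(b ⊃ (b ∧ c)): Łukasiewicz ¬ gives 1 − 0.76 = 0.24
((¬¬(a ∧ (¬b ⊃ ¬b)) ∧ ¬b) ⊃ ¬(b ⊃ (b ∧ c))): min(1, 1 − 0.24 + 0.24) = 1
¬c: Łukasiewicz ¬ gives 1 − 0.12 = 0.88
¬¬c: Łukasiewicz ¬ gives 1 − 0.88 = 0.12
¬¬¬c: Łukasiewicz ¬ gives 1 − 0.12 = 0.88
¬¬¬¬c: Łukasiewicz ¬ gives 1 − 0.88 = 0.12
(((¬¬(a ∧ (¬b ⊃ ¬b)) ∧ ¬b) ⊃ ¬(b ⊃ (b ∧ c))) ∧ ¬¬¬¬c) = min(1, 0.12) = 0.12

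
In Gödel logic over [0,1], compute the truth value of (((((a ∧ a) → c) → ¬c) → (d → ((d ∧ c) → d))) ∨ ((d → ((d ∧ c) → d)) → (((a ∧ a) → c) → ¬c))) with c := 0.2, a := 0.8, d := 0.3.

1.00

(a ∧ a) = min(0.8, 0.8) = 0.8
((a ∧ a) → c): 0.8 > 0.2, so result = 0.2
¬c: Gödel ¬ of 0.2 = 0 (operand ≠ 0)
(((a ∧ a) → c) → ¬c): 0.2 > 0, so result = 0
(d ∧ c) = min(0.3, 0.2) = 0.2
((d ∧ c) → d): 0.2 ≤ 0.3, so result = 1
(d → ((d ∧ c) → d)): 0.3 ≤ 1, so result = 1
((((a ∧ a) → c) → ¬c) → (d → ((d ∧ c) → d))): 0 ≤ 1, so result = 1
(d ∧ c) = min(0.3, 0.2) = 0.2
((d ∧ c) → d): 0.2 ≤ 0.3, so result = 1
(d → ((d ∧ c) → d)): 0.3 ≤ 1, so result = 1
(a ∧ a) = min(0.8, 0.8) = 0.8
((a ∧ a) → c): 0.8 > 0.2, so result = 0.2
¬c: Gödel ¬ of 0.2 = 0 (operand ≠ 0)
(((a ∧ a) → c) → ¬c): 0.2 > 0, so result = 0
((d → ((d ∧ c) → d)) → (((a ∧ a) → c) → ¬c)): 1 > 0, so result = 0
(((((a ∧ a) → c) → ¬c) → (d → ((d ∧ c) → d))) ∨ ((d → ((d ∧ c) → d)) → (((a ∧ a) → c) → ¬c))) = max(1, 0) = 1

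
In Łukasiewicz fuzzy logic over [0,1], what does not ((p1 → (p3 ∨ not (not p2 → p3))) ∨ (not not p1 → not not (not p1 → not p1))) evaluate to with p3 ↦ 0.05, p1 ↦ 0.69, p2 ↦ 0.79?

0.00

not p2: Łukasiewicz ¬ gives 1 − 0.79 = 0.21
(not p2 → p3): min(1, 1 − 0.21 + 0.05) = 0.84
not (not p2 → p3): Łukasiewicz ¬ gives 1 − 0.84 = 0.16
(p3 ∨ not (not p2 → p3)) = max(0.05, 0.16) = 0.16
(p1 → (p3 ∨ not (not p2 → p3))): min(1, 1 − 0.69 + 0.16) = 0.47
not p1: Łukasiewicz ¬ gives 1 − 0.69 = 0.31
not not p1: Łukasiewicz ¬ gives 1 − 0.31 = 0.69
not p1: Łukasiewicz ¬ gives 1 − 0.69 = 0.31
not p1: Łukasiewicz ¬ gives 1 − 0.69 = 0.31
(not p1 → not p1): min(1, 1 − 0.31 + 0.31) = 1
not (not p1 → not p1): Łukasiewicz ¬ gives 1 − 1 = 0
not not (not p1 → not p1): Łukasiewicz ¬ gives 1 − 0 = 1
(not not p1 → not not (not p1 → not p1)): min(1, 1 − 0.69 + 1) = 1
((p1 → (p3 ∨ not (not p2 → p3))) ∨ (not not p1 → not not (not p1 → not p1))) = max(0.47, 1) = 1
not ((p1 → (p3 ∨ not (not p2 → p3))) ∨ (not not p1 → not not (not p1 → not p1))): Łukasiewicz ¬ gives 1 − 1 = 0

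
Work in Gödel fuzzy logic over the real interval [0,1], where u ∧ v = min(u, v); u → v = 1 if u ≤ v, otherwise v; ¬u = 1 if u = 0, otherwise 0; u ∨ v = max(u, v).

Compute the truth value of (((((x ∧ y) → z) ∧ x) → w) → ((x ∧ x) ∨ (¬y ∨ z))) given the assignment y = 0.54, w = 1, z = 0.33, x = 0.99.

0.99

(x ∧ y) = min(0.99, 0.54) = 0.54
((x ∧ y) → z): 0.54 > 0.33, so result = 0.33
(((x ∧ y) → z) ∧ x) = min(0.33, 0.99) = 0.33
((((x ∧ y) → z) ∧ x) → w): 0.33 ≤ 1, so result = 1
(x ∧ x) = min(0.99, 0.99) = 0.99
¬y: Gödel ¬ of 0.54 = 0 (operand ≠ 0)
(¬y ∨ z) = max(0, 0.33) = 0.33
((x ∧ x) ∨ (¬y ∨ z)) = max(0.99, 0.33) = 0.99
(((((x ∧ y) → z) ∧ x) → w) → ((x ∧ x) ∨ (¬y ∨ z))): 1 > 0.99, so result = 0.99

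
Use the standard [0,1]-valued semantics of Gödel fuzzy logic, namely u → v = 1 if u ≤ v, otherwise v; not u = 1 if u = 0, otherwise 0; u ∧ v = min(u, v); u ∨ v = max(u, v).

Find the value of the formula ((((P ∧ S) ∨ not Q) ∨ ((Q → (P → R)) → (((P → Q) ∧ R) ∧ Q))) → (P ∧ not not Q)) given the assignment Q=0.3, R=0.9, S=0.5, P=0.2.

(P ∧ S) = min(0.2, 0.5) = 0.2
not Q: Gödel ¬ of 0.3 = 0 (operand ≠ 0)
((P ∧ S) ∨ not Q) = max(0.2, 0) = 0.2
(P → R): 0.2 ≤ 0.9, so result = 1
(Q → (P → R)): 0.3 ≤ 1, so result = 1
(P → Q): 0.2 ≤ 0.3, so result = 1
((P → Q) ∧ R) = min(1, 0.9) = 0.9
(((P → Q) ∧ R) ∧ Q) = min(0.9, 0.3) = 0.3
((Q → (P → R)) → (((P → Q) ∧ R) ∧ Q)): 1 > 0.3, so result = 0.3
(((P ∧ S) ∨ not Q) ∨ ((Q → (P → R)) → (((P → Q) ∧ R) ∧ Q))) = max(0.2, 0.3) = 0.3
not Q: Gödel ¬ of 0.3 = 0 (operand ≠ 0)
not not Q: Gödel ¬ of 0 = 1 (operand is 0)
(P ∧ not not Q) = min(0.2, 1) = 0.2
((((P ∧ S) ∨ not Q) ∨ ((Q → (P → R)) → (((P → Q) ∧ R) ∧ Q))) → (P ∧ not not Q)): 0.3 > 0.2, so result = 0.2

0.20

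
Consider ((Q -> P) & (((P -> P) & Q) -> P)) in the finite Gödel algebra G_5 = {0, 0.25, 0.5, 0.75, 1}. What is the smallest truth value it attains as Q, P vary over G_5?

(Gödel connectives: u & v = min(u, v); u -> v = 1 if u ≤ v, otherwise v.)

0.00

The minimum is attained at Q = 0.25, P = 0:
  (Q -> P): 0.25 > 0, so result = 0
  (P -> P): 0 ≤ 0, so result = 1
  ((P -> P) & Q) = min(1, 0.25) = 0.25
  (((P -> P) & Q) -> P): 0.25 > 0, so result = 0
  ((Q -> P) & (((P -> P) & Q) -> P)) = min(0, 0) = 0
Checking all 25 assignments confirms none give a value below 0.00.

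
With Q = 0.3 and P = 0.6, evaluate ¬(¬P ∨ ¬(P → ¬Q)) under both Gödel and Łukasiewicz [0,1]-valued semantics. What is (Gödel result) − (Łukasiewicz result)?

-0.60

Gödel evaluation:
  ¬P: Gödel ¬ of 0.6 = 0 (operand ≠ 0)
  ¬Q: Gödel ¬ of 0.3 = 0 (operand ≠ 0)
  (P → ¬Q): 0.6 > 0, so result = 0
  ¬(P → ¬Q): Gödel ¬ of 0 = 1 (operand is 0)
  (¬P ∨ ¬(P → ¬Q)) = max(0, 1) = 1
  ¬(¬P ∨ ¬(P → ¬Q)): Gödel ¬ of 1 = 0 (operand ≠ 0)
  Gödel value = 0
Łukasiewicz evaluation:
  ¬P: Łukasiewicz ¬ gives 1 − 0.6 = 0.4
  ¬Q: Łukasiewicz ¬ gives 1 − 0.3 = 0.7
  (P → ¬Q): min(1, 1 − 0.6 + 0.7) = 1
  ¬(P → ¬Q): Łukasiewicz ¬ gives 1 − 1 = 0
  (¬P ∨ ¬(P → ¬Q)) = max(0.4, 0) = 0.4
  ¬(¬P ∨ ¬(P → ¬Q)): Łukasiewicz ¬ gives 1 − 0.4 = 0.6
  Łukasiewicz value = 0.6
Difference: 0 − 0.6 = -0.60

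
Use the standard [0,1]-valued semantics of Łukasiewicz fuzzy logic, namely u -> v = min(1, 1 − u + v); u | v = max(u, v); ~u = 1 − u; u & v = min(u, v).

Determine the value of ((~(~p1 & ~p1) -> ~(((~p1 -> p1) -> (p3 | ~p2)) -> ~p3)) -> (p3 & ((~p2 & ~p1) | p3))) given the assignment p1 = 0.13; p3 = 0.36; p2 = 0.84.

0.36

~p1: Łukasiewicz ¬ gives 1 − 0.13 = 0.87
~p1: Łukasiewicz ¬ gives 1 − 0.13 = 0.87
(~p1 & ~p1) = min(0.87, 0.87) = 0.87
~(~p1 & ~p1): Łukasiewicz ¬ gives 1 − 0.87 = 0.13
~p1: Łukasiewicz ¬ gives 1 − 0.13 = 0.87
(~p1 -> p1): min(1, 1 − 0.87 + 0.13) = 0.26
~p2: Łukasiewicz ¬ gives 1 − 0.84 = 0.16
(p3 | ~p2) = max(0.36, 0.16) = 0.36
((~p1 -> p1) -> (p3 | ~p2)): min(1, 1 − 0.26 + 0.36) = 1
~p3: Łukasiewicz ¬ gives 1 − 0.36 = 0.64
(((~p1 -> p1) -> (p3 | ~p2)) -> ~p3): min(1, 1 − 1 + 0.64) = 0.64
~(((~p1 -> p1) -> (p3 | ~p2)) -> ~p3): Łukasiewicz ¬ gives 1 − 0.64 = 0.36
(~(~p1 & ~p1) -> ~(((~p1 -> p1) -> (p3 | ~p2)) -> ~p3)): min(1, 1 − 0.13 + 0.36) = 1
~p2: Łukasiewicz ¬ gives 1 − 0.84 = 0.16
~p1: Łukasiewicz ¬ gives 1 − 0.13 = 0.87
(~p2 & ~p1) = min(0.16, 0.87) = 0.16
((~p2 & ~p1) | p3) = max(0.16, 0.36) = 0.36
(p3 & ((~p2 & ~p1) | p3)) = min(0.36, 0.36) = 0.36
((~(~p1 & ~p1) -> ~(((~p1 -> p1) -> (p3 | ~p2)) -> ~p3)) -> (p3 & ((~p2 & ~p1) | p3))): min(1, 1 − 1 + 0.36) = 0.36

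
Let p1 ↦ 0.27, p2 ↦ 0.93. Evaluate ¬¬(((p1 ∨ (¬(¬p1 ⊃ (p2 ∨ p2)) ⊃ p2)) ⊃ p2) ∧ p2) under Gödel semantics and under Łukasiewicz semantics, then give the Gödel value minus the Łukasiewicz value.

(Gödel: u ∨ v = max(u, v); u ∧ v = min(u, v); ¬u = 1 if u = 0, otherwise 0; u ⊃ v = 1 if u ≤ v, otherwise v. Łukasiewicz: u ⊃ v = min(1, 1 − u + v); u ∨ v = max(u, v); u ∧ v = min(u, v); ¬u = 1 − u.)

Gödel evaluation:
  ¬p1: Gödel ¬ of 0.27 = 0 (operand ≠ 0)
  (p2 ∨ p2) = max(0.93, 0.93) = 0.93
  (¬p1 ⊃ (p2 ∨ p2)): 0 ≤ 0.93, so result = 1
  ¬(¬p1 ⊃ (p2 ∨ p2)): Gödel ¬ of 1 = 0 (operand ≠ 0)
  (¬(¬p1 ⊃ (p2 ∨ p2)) ⊃ p2): 0 ≤ 0.93, so result = 1
  (p1 ∨ (¬(¬p1 ⊃ (p2 ∨ p2)) ⊃ p2)) = max(0.27, 1) = 1
  ((p1 ∨ (¬(¬p1 ⊃ (p2 ∨ p2)) ⊃ p2)) ⊃ p2): 1 > 0.93, so result = 0.93
  (((p1 ∨ (¬(¬p1 ⊃ (p2 ∨ p2)) ⊃ p2)) ⊃ p2) ∧ p2) = min(0.93, 0.93) = 0.93
  ¬(((p1 ∨ (¬(¬p1 ⊃ (p2 ∨ p2)) ⊃ p2)) ⊃ p2) ∧ p2): Gödel ¬ of 0.93 = 0 (operand ≠ 0)
  ¬¬(((p1 ∨ (¬(¬p1 ⊃ (p2 ∨ p2)) ⊃ p2)) ⊃ p2) ∧ p2): Gödel ¬ of 0 = 1 (operand is 0)
  Gödel value = 1
Łukasiewicz evaluation:
  ¬p1: Łukasiewicz ¬ gives 1 − 0.27 = 0.73
  (p2 ∨ p2) = max(0.93, 0.93) = 0.93
  (¬p1 ⊃ (p2 ∨ p2)): min(1, 1 − 0.73 + 0.93) = 1
  ¬(¬p1 ⊃ (p2 ∨ p2)): Łukasiewicz ¬ gives 1 − 1 = 0
  (¬(¬p1 ⊃ (p2 ∨ p2)) ⊃ p2): min(1, 1 − 0 + 0.93) = 1
  (p1 ∨ (¬(¬p1 ⊃ (p2 ∨ p2)) ⊃ p2)) = max(0.27, 1) = 1
  ((p1 ∨ (¬(¬p1 ⊃ (p2 ∨ p2)) ⊃ p2)) ⊃ p2): min(1, 1 − 1 + 0.93) = 0.93
  (((p1 ∨ (¬(¬p1 ⊃ (p2 ∨ p2)) ⊃ p2)) ⊃ p2) ∧ p2) = min(0.93, 0.93) = 0.93
  ¬(((p1 ∨ (¬(¬p1 ⊃ (p2 ∨ p2)) ⊃ p2)) ⊃ p2) ∧ p2): Łukasiewicz ¬ gives 1 − 0.93 = 0.07
  ¬¬(((p1 ∨ (¬(¬p1 ⊃ (p2 ∨ p2)) ⊃ p2)) ⊃ p2) ∧ p2): Łukasiewicz ¬ gives 1 − 0.07 = 0.93
  Łukasiewicz value = 0.93
Difference: 1 − 0.93 = 0.07

0.07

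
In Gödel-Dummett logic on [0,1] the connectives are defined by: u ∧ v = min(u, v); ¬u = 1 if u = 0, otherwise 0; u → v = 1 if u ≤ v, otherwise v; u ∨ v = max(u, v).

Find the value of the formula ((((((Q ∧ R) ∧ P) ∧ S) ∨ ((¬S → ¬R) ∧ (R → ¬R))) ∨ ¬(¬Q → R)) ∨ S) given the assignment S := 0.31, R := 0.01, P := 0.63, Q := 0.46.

0.31

(Q ∧ R) = min(0.46, 0.01) = 0.01
((Q ∧ R) ∧ P) = min(0.01, 0.63) = 0.01
(((Q ∧ R) ∧ P) ∧ S) = min(0.01, 0.31) = 0.01
¬S: Gödel ¬ of 0.31 = 0 (operand ≠ 0)
¬R: Gödel ¬ of 0.01 = 0 (operand ≠ 0)
(¬S → ¬R): 0 ≤ 0, so result = 1
¬R: Gödel ¬ of 0.01 = 0 (operand ≠ 0)
(R → ¬R): 0.01 > 0, so result = 0
((¬S → ¬R) ∧ (R → ¬R)) = min(1, 0) = 0
((((Q ∧ R) ∧ P) ∧ S) ∨ ((¬S → ¬R) ∧ (R → ¬R))) = max(0.01, 0) = 0.01
¬Q: Gödel ¬ of 0.46 = 0 (operand ≠ 0)
(¬Q → R): 0 ≤ 0.01, so result = 1
¬(¬Q → R): Gödel ¬ of 1 = 0 (operand ≠ 0)
(((((Q ∧ R) ∧ P) ∧ S) ∨ ((¬S → ¬R) ∧ (R → ¬R))) ∨ ¬(¬Q → R)) = max(0.01, 0) = 0.01
((((((Q ∧ R) ∧ P) ∧ S) ∨ ((¬S → ¬R) ∧ (R → ¬R))) ∨ ¬(¬Q → R)) ∨ S) = max(0.01, 0.31) = 0.31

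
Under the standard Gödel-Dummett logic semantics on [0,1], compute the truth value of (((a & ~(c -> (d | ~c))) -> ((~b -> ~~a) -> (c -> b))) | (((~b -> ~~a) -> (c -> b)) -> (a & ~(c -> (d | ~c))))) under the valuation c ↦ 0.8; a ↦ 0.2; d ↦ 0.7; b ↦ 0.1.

~c: Gödel ¬ of 0.8 = 0 (operand ≠ 0)
(d | ~c) = max(0.7, 0) = 0.7
(c -> (d | ~c)): 0.8 > 0.7, so result = 0.7
~(c -> (d | ~c)): Gödel ¬ of 0.7 = 0 (operand ≠ 0)
(a & ~(c -> (d | ~c))) = min(0.2, 0) = 0
~b: Gödel ¬ of 0.1 = 0 (operand ≠ 0)
~a: Gödel ¬ of 0.2 = 0 (operand ≠ 0)
~~a: Gödel ¬ of 0 = 1 (operand is 0)
(~b -> ~~a): 0 ≤ 1, so result = 1
(c -> b): 0.8 > 0.1, so result = 0.1
((~b -> ~~a) -> (c -> b)): 1 > 0.1, so result = 0.1
((a & ~(c -> (d | ~c))) -> ((~b -> ~~a) -> (c -> b))): 0 ≤ 0.1, so result = 1
~b: Gödel ¬ of 0.1 = 0 (operand ≠ 0)
~a: Gödel ¬ of 0.2 = 0 (operand ≠ 0)
~~a: Gödel ¬ of 0 = 1 (operand is 0)
(~b -> ~~a): 0 ≤ 1, so result = 1
(c -> b): 0.8 > 0.1, so result = 0.1
((~b -> ~~a) -> (c -> b)): 1 > 0.1, so result = 0.1
~c: Gödel ¬ of 0.8 = 0 (operand ≠ 0)
(d | ~c) = max(0.7, 0) = 0.7
(c -> (d | ~c)): 0.8 > 0.7, so result = 0.7
~(c -> (d | ~c)): Gödel ¬ of 0.7 = 0 (operand ≠ 0)
(a & ~(c -> (d | ~c))) = min(0.2, 0) = 0
(((~b -> ~~a) -> (c -> b)) -> (a & ~(c -> (d | ~c)))): 0.1 > 0, so result = 0
(((a & ~(c -> (d | ~c))) -> ((~b -> ~~a) -> (c -> b))) | (((~b -> ~~a) -> (c -> b)) -> (a & ~(c -> (d | ~c))))) = max(1, 0) = 1

1.00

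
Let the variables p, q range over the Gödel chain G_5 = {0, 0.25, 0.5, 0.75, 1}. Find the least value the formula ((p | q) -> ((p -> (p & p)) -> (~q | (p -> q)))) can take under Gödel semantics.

0.25

The minimum is attained at p = 0.5, q = 0.25:
  (p | q) = max(0.5, 0.25) = 0.5
  (p & p) = min(0.5, 0.5) = 0.5
  (p -> (p & p)): 0.5 ≤ 0.5, so result = 1
  ~q: Gödel ¬ of 0.25 = 0 (operand ≠ 0)
  (p -> q): 0.5 > 0.25, so result = 0.25
  (~q | (p -> q)) = max(0, 0.25) = 0.25
  ((p -> (p & p)) -> (~q | (p -> q))): 1 > 0.25, so result = 0.25
  ((p | q) -> ((p -> (p & p)) -> (~q | (p -> q)))): 0.5 > 0.25, so result = 0.25
Checking all 25 assignments confirms none give a value below 0.25.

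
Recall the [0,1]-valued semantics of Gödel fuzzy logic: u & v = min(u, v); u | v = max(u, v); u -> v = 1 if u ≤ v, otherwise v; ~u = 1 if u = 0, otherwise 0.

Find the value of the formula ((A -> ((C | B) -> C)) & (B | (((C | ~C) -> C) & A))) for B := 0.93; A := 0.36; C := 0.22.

0.22

(C | B) = max(0.22, 0.93) = 0.93
((C | B) -> C): 0.93 > 0.22, so result = 0.22
(A -> ((C | B) -> C)): 0.36 > 0.22, so result = 0.22
~C: Gödel ¬ of 0.22 = 0 (operand ≠ 0)
(C | ~C) = max(0.22, 0) = 0.22
((C | ~C) -> C): 0.22 ≤ 0.22, so result = 1
(((C | ~C) -> C) & A) = min(1, 0.36) = 0.36
(B | (((C | ~C) -> C) & A)) = max(0.93, 0.36) = 0.93
((A -> ((C | B) -> C)) & (B | (((C | ~C) -> C) & A))) = min(0.22, 0.93) = 0.22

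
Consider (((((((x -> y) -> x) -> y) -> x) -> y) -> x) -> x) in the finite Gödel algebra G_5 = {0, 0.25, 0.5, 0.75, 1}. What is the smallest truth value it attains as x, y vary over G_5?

The minimum is attained at x = 0.25, y = 0:
  (x -> y): 0.25 > 0, so result = 0
  ((x -> y) -> x): 0 ≤ 0.25, so result = 1
  (((x -> y) -> x) -> y): 1 > 0, so result = 0
  ((((x -> y) -> x) -> y) -> x): 0 ≤ 0.25, so result = 1
  (((((x -> y) -> x) -> y) -> x) -> y): 1 > 0, so result = 0
  ((((((x -> y) -> x) -> y) -> x) -> y) -> x): 0 ≤ 0.25, so result = 1
  (((((((x -> y) -> x) -> y) -> x) -> y) -> x) -> x): 1 > 0.25, so result = 0.25
Checking all 25 assignments confirms none give a value below 0.25.

0.25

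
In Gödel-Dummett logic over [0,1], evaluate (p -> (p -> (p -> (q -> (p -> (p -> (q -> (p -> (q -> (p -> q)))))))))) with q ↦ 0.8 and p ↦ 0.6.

1.00

(p -> q): 0.6 ≤ 0.8, so result = 1
(q -> (p -> q)): 0.8 ≤ 1, so result = 1
(p -> (q -> (p -> q))): 0.6 ≤ 1, so result = 1
(q -> (p -> (q -> (p -> q)))): 0.8 ≤ 1, so result = 1
(p -> (q -> (p -> (q -> (p -> q))))): 0.6 ≤ 1, so result = 1
(p -> (p -> (q -> (p -> (q -> (p -> q)))))): 0.6 ≤ 1, so result = 1
(q -> (p -> (p -> (q -> (p -> (q -> (p -> q))))))): 0.8 ≤ 1, so result = 1
(p -> (q -> (p -> (p -> (q -> (p -> (q -> (p -> q)))))))): 0.6 ≤ 1, so result = 1
(p -> (p -> (q -> (p -> (p -> (q -> (p -> (q -> (p -> q))))))))): 0.6 ≤ 1, so result = 1
(p -> (p -> (p -> (q -> (p -> (p -> (q -> (p -> (q -> (p -> q)))))))))): 0.6 ≤ 1, so result = 1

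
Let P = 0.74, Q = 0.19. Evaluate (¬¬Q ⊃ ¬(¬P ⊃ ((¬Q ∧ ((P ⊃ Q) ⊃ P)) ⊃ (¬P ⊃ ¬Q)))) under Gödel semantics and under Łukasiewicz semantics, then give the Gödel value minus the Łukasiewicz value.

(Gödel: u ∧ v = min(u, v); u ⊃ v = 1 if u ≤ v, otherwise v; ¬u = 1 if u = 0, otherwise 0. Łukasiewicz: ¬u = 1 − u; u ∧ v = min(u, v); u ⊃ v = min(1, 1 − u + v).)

Gödel evaluation:
  ¬Q: Gödel ¬ of 0.19 = 0 (operand ≠ 0)
  ¬¬Q: Gödel ¬ of 0 = 1 (operand is 0)
  ¬P: Gödel ¬ of 0.74 = 0 (operand ≠ 0)
  ¬Q: Gödel ¬ of 0.19 = 0 (operand ≠ 0)
  (P ⊃ Q): 0.74 > 0.19, so result = 0.19
  ((P ⊃ Q) ⊃ P): 0.19 ≤ 0.74, so result = 1
  (¬Q ∧ ((P ⊃ Q) ⊃ P)) = min(0, 1) = 0
  ¬P: Gödel ¬ of 0.74 = 0 (operand ≠ 0)
  ¬Q: Gödel ¬ of 0.19 = 0 (operand ≠ 0)
  (¬P ⊃ ¬Q): 0 ≤ 0, so result = 1
  ((¬Q ∧ ((P ⊃ Q) ⊃ P)) ⊃ (¬P ⊃ ¬Q)): 0 ≤ 1, so result = 1
  (¬P ⊃ ((¬Q ∧ ((P ⊃ Q) ⊃ P)) ⊃ (¬P ⊃ ¬Q))): 0 ≤ 1, so result = 1
  ¬(¬P ⊃ ((¬Q ∧ ((P ⊃ Q) ⊃ P)) ⊃ (¬P ⊃ ¬Q))): Gödel ¬ of 1 = 0 (operand ≠ 0)
  (¬¬Q ⊃ ¬(¬P ⊃ ((¬Q ∧ ((P ⊃ Q) ⊃ P)) ⊃ (¬P ⊃ ¬Q)))): 1 > 0, so result = 0
  Gödel value = 0
Łukasiewicz evaluation:
  ¬Q: Łukasiewicz ¬ gives 1 − 0.19 = 0.81
  ¬¬Q: Łukasiewicz ¬ gives 1 − 0.81 = 0.19
  ¬P: Łukasiewicz ¬ gives 1 − 0.74 = 0.26
  ¬Q: Łukasiewicz ¬ gives 1 − 0.19 = 0.81
  (P ⊃ Q): min(1, 1 − 0.74 + 0.19) = 0.45
  ((P ⊃ Q) ⊃ P): min(1, 1 − 0.45 + 0.74) = 1
  (¬Q ∧ ((P ⊃ Q) ⊃ P)) = min(0.81, 1) = 0.81
  ¬P: Łukasiewicz ¬ gives 1 − 0.74 = 0.26
  ¬Q: Łukasiewicz ¬ gives 1 − 0.19 = 0.81
  (¬P ⊃ ¬Q): min(1, 1 − 0.26 + 0.81) = 1
  ((¬Q ∧ ((P ⊃ Q) ⊃ P)) ⊃ (¬P ⊃ ¬Q)): min(1, 1 − 0.81 + 1) = 1
  (¬P ⊃ ((¬Q ∧ ((P ⊃ Q) ⊃ P)) ⊃ (¬P ⊃ ¬Q))): min(1, 1 − 0.26 + 1) = 1
  ¬(¬P ⊃ ((¬Q ∧ ((P ⊃ Q) ⊃ P)) ⊃ (¬P ⊃ ¬Q))): Łukasiewicz ¬ gives 1 − 1 = 0
  (¬¬Q ⊃ ¬(¬P ⊃ ((¬Q ∧ ((P ⊃ Q) ⊃ P)) ⊃ (¬P ⊃ ¬Q)))): min(1, 1 − 0.19 + 0) = 0.81
  Łukasiewicz value = 0.81
Difference: 0 − 0.81 = -0.81

-0.81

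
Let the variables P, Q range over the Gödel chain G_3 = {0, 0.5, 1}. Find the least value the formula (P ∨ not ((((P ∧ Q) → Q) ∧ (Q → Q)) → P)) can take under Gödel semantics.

0.50

The minimum is attained at P = 0.5, Q = 0:
  (P ∧ Q) = min(0.5, 0) = 0
  ((P ∧ Q) → Q): 0 ≤ 0, so result = 1
  (Q → Q): 0 ≤ 0, so result = 1
  (((P ∧ Q) → Q) ∧ (Q → Q)) = min(1, 1) = 1
  ((((P ∧ Q) → Q) ∧ (Q → Q)) → P): 1 > 0.5, so result = 0.5
  not ((((P ∧ Q) → Q) ∧ (Q → Q)) → P): Gödel ¬ of 0.5 = 0 (operand ≠ 0)
  (P ∨ not ((((P ∧ Q) → Q) ∧ (Q → Q)) → P)) = max(0.5, 0) = 0.5
Checking all 9 assignments confirms none give a value below 0.50.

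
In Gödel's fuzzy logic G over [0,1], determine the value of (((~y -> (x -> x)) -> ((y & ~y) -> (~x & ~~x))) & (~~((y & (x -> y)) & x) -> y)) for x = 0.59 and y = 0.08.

0.08

~y: Gödel ¬ of 0.08 = 0 (operand ≠ 0)
(x -> x): 0.59 ≤ 0.59, so result = 1
(~y -> (x -> x)): 0 ≤ 1, so result = 1
~y: Gödel ¬ of 0.08 = 0 (operand ≠ 0)
(y & ~y) = min(0.08, 0) = 0
~x: Gödel ¬ of 0.59 = 0 (operand ≠ 0)
~x: Gödel ¬ of 0.59 = 0 (operand ≠ 0)
~~x: Gödel ¬ of 0 = 1 (operand is 0)
(~x & ~~x) = min(0, 1) = 0
((y & ~y) -> (~x & ~~x)): 0 ≤ 0, so result = 1
((~y -> (x -> x)) -> ((y & ~y) -> (~x & ~~x))): 1 ≤ 1, so result = 1
(x -> y): 0.59 > 0.08, so result = 0.08
(y & (x -> y)) = min(0.08, 0.08) = 0.08
((y & (x -> y)) & x) = min(0.08, 0.59) = 0.08
~((y & (x -> y)) & x): Gödel ¬ of 0.08 = 0 (operand ≠ 0)
~~((y & (x -> y)) & x): Gödel ¬ of 0 = 1 (operand is 0)
(~~((y & (x -> y)) & x) -> y): 1 > 0.08, so result = 0.08
(((~y -> (x -> x)) -> ((y & ~y) -> (~x & ~~x))) & (~~((y & (x -> y)) & x) -> y)) = min(1, 0.08) = 0.08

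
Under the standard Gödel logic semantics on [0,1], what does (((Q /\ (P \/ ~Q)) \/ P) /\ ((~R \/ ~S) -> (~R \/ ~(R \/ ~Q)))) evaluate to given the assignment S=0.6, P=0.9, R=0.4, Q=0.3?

~Q: Gödel ¬ of 0.3 = 0 (operand ≠ 0)
(P \/ ~Q) = max(0.9, 0) = 0.9
(Q /\ (P \/ ~Q)) = min(0.3, 0.9) = 0.3
((Q /\ (P \/ ~Q)) \/ P) = max(0.3, 0.9) = 0.9
~R: Gödel ¬ of 0.4 = 0 (operand ≠ 0)
~S: Gödel ¬ of 0.6 = 0 (operand ≠ 0)
(~R \/ ~S) = max(0, 0) = 0
~R: Gödel ¬ of 0.4 = 0 (operand ≠ 0)
~Q: Gödel ¬ of 0.3 = 0 (operand ≠ 0)
(R \/ ~Q) = max(0.4, 0) = 0.4
~(R \/ ~Q): Gödel ¬ of 0.4 = 0 (operand ≠ 0)
(~R \/ ~(R \/ ~Q)) = max(0, 0) = 0
((~R \/ ~S) -> (~R \/ ~(R \/ ~Q))): 0 ≤ 0, so result = 1
(((Q /\ (P \/ ~Q)) \/ P) /\ ((~R \/ ~S) -> (~R \/ ~(R \/ ~Q)))) = min(0.9, 1) = 0.9

0.90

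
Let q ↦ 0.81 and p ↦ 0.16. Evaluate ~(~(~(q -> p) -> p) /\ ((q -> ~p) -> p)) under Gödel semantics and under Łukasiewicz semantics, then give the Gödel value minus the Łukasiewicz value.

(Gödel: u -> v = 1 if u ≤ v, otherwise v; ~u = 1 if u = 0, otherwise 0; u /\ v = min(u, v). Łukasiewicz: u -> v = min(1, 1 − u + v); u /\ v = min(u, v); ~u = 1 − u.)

Gödel evaluation:
  (q -> p): 0.81 > 0.16, so result = 0.16
  ~(q -> p): Gödel ¬ of 0.16 = 0 (operand ≠ 0)
  (~(q -> p) -> p): 0 ≤ 0.16, so result = 1
  ~(~(q -> p) -> p): Gödel ¬ of 1 = 0 (operand ≠ 0)
  ~p: Gödel ¬ of 0.16 = 0 (operand ≠ 0)
  (q -> ~p): 0.81 > 0, so result = 0
  ((q -> ~p) -> p): 0 ≤ 0.16, so result = 1
  (~(~(q -> p) -> p) /\ ((q -> ~p) -> p)) = min(0, 1) = 0
  ~(~(~(q -> p) -> p) /\ ((q -> ~p) -> p)): Gödel ¬ of 0 = 1 (operand is 0)
  Gödel value = 1
Łukasiewicz evaluation:
  (q -> p): min(1, 1 − 0.81 + 0.16) = 0.35
  ~(q -> p): Łukasiewicz ¬ gives 1 − 0.35 = 0.65
  (~(q -> p) -> p): min(1, 1 − 0.65 + 0.16) = 0.51
  ~(~(q -> p) -> p): Łukasiewicz ¬ gives 1 − 0.51 = 0.49
  ~p: Łukasiewicz ¬ gives 1 − 0.16 = 0.84
  (q -> ~p): min(1, 1 − 0.81 + 0.84) = 1
  ((q -> ~p) -> p): min(1, 1 − 1 + 0.16) = 0.16
  (~(~(q -> p) -> p) /\ ((q -> ~p) -> p)) = min(0.49, 0.16) = 0.16
  ~(~(~(q -> p) -> p) /\ ((q -> ~p) -> p)): Łukasiewicz ¬ gives 1 − 0.16 = 0.84
  Łukasiewicz value = 0.84
Difference: 1 − 0.84 = 0.16

0.16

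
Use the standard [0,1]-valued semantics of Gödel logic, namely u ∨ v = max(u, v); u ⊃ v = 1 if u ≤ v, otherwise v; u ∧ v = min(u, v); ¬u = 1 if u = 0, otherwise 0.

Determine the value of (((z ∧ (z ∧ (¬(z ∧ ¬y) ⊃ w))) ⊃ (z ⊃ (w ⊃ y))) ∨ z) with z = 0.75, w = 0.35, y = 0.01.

¬y: Gödel ¬ of 0.01 = 0 (operand ≠ 0)
(z ∧ ¬y) = min(0.75, 0) = 0
¬(z ∧ ¬y): Gödel ¬ of 0 = 1 (operand is 0)
(¬(z ∧ ¬y) ⊃ w): 1 > 0.35, so result = 0.35
(z ∧ (¬(z ∧ ¬y) ⊃ w)) = min(0.75, 0.35) = 0.35
(z ∧ (z ∧ (¬(z ∧ ¬y) ⊃ w))) = min(0.75, 0.35) = 0.35
(w ⊃ y): 0.35 > 0.01, so result = 0.01
(z ⊃ (w ⊃ y)): 0.75 > 0.01, so result = 0.01
((z ∧ (z ∧ (¬(z ∧ ¬y) ⊃ w))) ⊃ (z ⊃ (w ⊃ y))): 0.35 > 0.01, so result = 0.01
(((z ∧ (z ∧ (¬(z ∧ ¬y) ⊃ w))) ⊃ (z ⊃ (w ⊃ y))) ∨ z) = max(0.01, 0.75) = 0.75

0.75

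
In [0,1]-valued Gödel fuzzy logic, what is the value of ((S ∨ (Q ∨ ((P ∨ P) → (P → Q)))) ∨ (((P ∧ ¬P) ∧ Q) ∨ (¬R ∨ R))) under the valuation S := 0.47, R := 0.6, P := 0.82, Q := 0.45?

(P ∨ P) = max(0.82, 0.82) = 0.82
(P → Q): 0.82 > 0.45, so result = 0.45
((P ∨ P) → (P → Q)): 0.82 > 0.45, so result = 0.45
(Q ∨ ((P ∨ P) → (P → Q))) = max(0.45, 0.45) = 0.45
(S ∨ (Q ∨ ((P ∨ P) → (P → Q)))) = max(0.47, 0.45) = 0.47
¬P: Gödel ¬ of 0.82 = 0 (operand ≠ 0)
(P ∧ ¬P) = min(0.82, 0) = 0
((P ∧ ¬P) ∧ Q) = min(0, 0.45) = 0
¬R: Gödel ¬ of 0.6 = 0 (operand ≠ 0)
(¬R ∨ R) = max(0, 0.6) = 0.6
(((P ∧ ¬P) ∧ Q) ∨ (¬R ∨ R)) = max(0, 0.6) = 0.6
((S ∨ (Q ∨ ((P ∨ P) → (P → Q)))) ∨ (((P ∧ ¬P) ∧ Q) ∨ (¬R ∨ R))) = max(0.47, 0.6) = 0.6

0.60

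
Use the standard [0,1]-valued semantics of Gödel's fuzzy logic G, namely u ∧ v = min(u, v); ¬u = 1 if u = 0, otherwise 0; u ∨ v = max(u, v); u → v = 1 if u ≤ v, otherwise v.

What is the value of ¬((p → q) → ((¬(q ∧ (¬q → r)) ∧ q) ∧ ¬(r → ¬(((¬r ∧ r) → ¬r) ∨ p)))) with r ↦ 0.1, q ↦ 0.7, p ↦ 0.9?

1.00

(p → q): 0.9 > 0.7, so result = 0.7
¬q: Gödel ¬ of 0.7 = 0 (operand ≠ 0)
(¬q → r): 0 ≤ 0.1, so result = 1
(q ∧ (¬q → r)) = min(0.7, 1) = 0.7
¬(q ∧ (¬q → r)): Gödel ¬ of 0.7 = 0 (operand ≠ 0)
(¬(q ∧ (¬q → r)) ∧ q) = min(0, 0.7) = 0
¬r: Gödel ¬ of 0.1 = 0 (operand ≠ 0)
(¬r ∧ r) = min(0, 0.1) = 0
¬r: Gödel ¬ of 0.1 = 0 (operand ≠ 0)
((¬r ∧ r) → ¬r): 0 ≤ 0, so result = 1
(((¬r ∧ r) → ¬r) ∨ p) = max(1, 0.9) = 1
¬(((¬r ∧ r) → ¬r) ∨ p): Gödel ¬ of 1 = 0 (operand ≠ 0)
(r → ¬(((¬r ∧ r) → ¬r) ∨ p)): 0.1 > 0, so result = 0
¬(r → ¬(((¬r ∧ r) → ¬r) ∨ p)): Gödel ¬ of 0 = 1 (operand is 0)
((¬(q ∧ (¬q → r)) ∧ q) ∧ ¬(r → ¬(((¬r ∧ r) → ¬r) ∨ p))) = min(0, 1) = 0
((p → q) → ((¬(q ∧ (¬q → r)) ∧ q) ∧ ¬(r → ¬(((¬r ∧ r) → ¬r) ∨ p)))): 0.7 > 0, so result = 0
¬((p → q) → ((¬(q ∧ (¬q → r)) ∧ q) ∧ ¬(r → ¬(((¬r ∧ r) → ¬r) ∨ p)))): Gödel ¬ of 0 = 1 (operand is 0)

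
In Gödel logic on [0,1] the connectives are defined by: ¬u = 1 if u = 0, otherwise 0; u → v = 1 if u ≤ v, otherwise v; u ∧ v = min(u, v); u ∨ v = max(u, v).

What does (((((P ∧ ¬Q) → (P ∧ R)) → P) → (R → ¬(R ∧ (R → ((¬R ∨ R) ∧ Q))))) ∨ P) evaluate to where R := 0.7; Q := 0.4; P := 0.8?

0.80

¬Q: Gödel ¬ of 0.4 = 0 (operand ≠ 0)
(P ∧ ¬Q) = min(0.8, 0) = 0
(P ∧ R) = min(0.8, 0.7) = 0.7
((P ∧ ¬Q) → (P ∧ R)): 0 ≤ 0.7, so result = 1
(((P ∧ ¬Q) → (P ∧ R)) → P): 1 > 0.8, so result = 0.8
¬R: Gödel ¬ of 0.7 = 0 (operand ≠ 0)
(¬R ∨ R) = max(0, 0.7) = 0.7
((¬R ∨ R) ∧ Q) = min(0.7, 0.4) = 0.4
(R → ((¬R ∨ R) ∧ Q)): 0.7 > 0.4, so result = 0.4
(R ∧ (R → ((¬R ∨ R) ∧ Q))) = min(0.7, 0.4) = 0.4
¬(R ∧ (R → ((¬R ∨ R) ∧ Q))): Gödel ¬ of 0.4 = 0 (operand ≠ 0)
(R → ¬(R ∧ (R → ((¬R ∨ R) ∧ Q)))): 0.7 > 0, so result = 0
((((P ∧ ¬Q) → (P ∧ R)) → P) → (R → ¬(R ∧ (R → ((¬R ∨ R) ∧ Q))))): 0.8 > 0, so result = 0
(((((P ∧ ¬Q) → (P ∧ R)) → P) → (R → ¬(R ∧ (R → ((¬R ∨ R) ∧ Q))))) ∨ P) = max(0, 0.8) = 0.8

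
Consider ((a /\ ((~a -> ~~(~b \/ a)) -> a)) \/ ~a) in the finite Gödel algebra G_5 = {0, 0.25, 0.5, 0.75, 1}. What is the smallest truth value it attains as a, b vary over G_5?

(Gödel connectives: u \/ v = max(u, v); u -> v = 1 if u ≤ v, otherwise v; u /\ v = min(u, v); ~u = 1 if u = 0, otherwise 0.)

0.25

The minimum is attained at a = 0.25, b = 0:
  ~a: Gödel ¬ of 0.25 = 0 (operand ≠ 0)
  ~b: Gödel ¬ of 0 = 1 (operand is 0)
  (~b \/ a) = max(1, 0.25) = 1
  ~(~b \/ a): Gödel ¬ of 1 = 0 (operand ≠ 0)
  ~~(~b \/ a): Gödel ¬ of 0 = 1 (operand is 0)
  (~a -> ~~(~b \/ a)): 0 ≤ 1, so result = 1
  ((~a -> ~~(~b \/ a)) -> a): 1 > 0.25, so result = 0.25
  (a /\ ((~a -> ~~(~b \/ a)) -> a)) = min(0.25, 0.25) = 0.25
  ~a: Gödel ¬ of 0.25 = 0 (operand ≠ 0)
  ((a /\ ((~a -> ~~(~b \/ a)) -> a)) \/ ~a) = max(0.25, 0) = 0.25
Checking all 25 assignments confirms none give a value below 0.25.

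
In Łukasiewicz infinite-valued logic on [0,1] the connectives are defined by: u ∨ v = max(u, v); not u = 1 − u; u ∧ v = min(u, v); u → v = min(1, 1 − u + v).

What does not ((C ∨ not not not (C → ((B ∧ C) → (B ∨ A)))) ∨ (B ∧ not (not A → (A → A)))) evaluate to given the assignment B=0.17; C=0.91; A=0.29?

0.09

(B ∧ C) = min(0.17, 0.91) = 0.17
(B ∨ A) = max(0.17, 0.29) = 0.29
((B ∧ C) → (B ∨ A)): min(1, 1 − 0.17 + 0.29) = 1
(C → ((B ∧ C) → (B ∨ A))): min(1, 1 − 0.91 + 1) = 1
not (C → ((B ∧ C) → (B ∨ A))): Łukasiewicz ¬ gives 1 − 1 = 0
not not (C → ((B ∧ C) → (B ∨ A))): Łukasiewicz ¬ gives 1 − 0 = 1
not not not (C → ((B ∧ C) → (B ∨ A))): Łukasiewicz ¬ gives 1 − 1 = 0
(C ∨ not not not (C → ((B ∧ C) → (B ∨ A)))) = max(0.91, 0) = 0.91
not A: Łukasiewicz ¬ gives 1 − 0.29 = 0.71
(A → A): min(1, 1 − 0.29 + 0.29) = 1
(not A → (A → A)): min(1, 1 − 0.71 + 1) = 1
not (not A → (A → A)): Łukasiewicz ¬ gives 1 − 1 = 0
(B ∧ not (not A → (A → A))) = min(0.17, 0) = 0
((C ∨ not not not (C → ((B ∧ C) → (B ∨ A)))) ∨ (B ∧ not (not A → (A → A)))) = max(0.91, 0) = 0.91
not ((C ∨ not not not (C → ((B ∧ C) → (B ∨ A)))) ∨ (B ∧ not (not A → (A → A)))): Łukasiewicz ¬ gives 1 − 0.91 = 0.09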